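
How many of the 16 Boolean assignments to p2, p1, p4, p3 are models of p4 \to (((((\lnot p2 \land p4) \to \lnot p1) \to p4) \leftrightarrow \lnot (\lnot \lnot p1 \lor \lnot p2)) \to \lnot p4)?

Initial set: {T (p4 \to (((((\lnot p2 \land p4) \to \lnot p1) \to p4) \leftrightarrow \lnot (\lnot \lnot p1 \lor \lnot p2)) \to \lnot p4))}.
T (p4 \to (((((\lnot p2 \land p4) \to \lnot p1) \to p4) \leftrightarrow \lnot (\lnot \lnot p1 \lor \lnot p2)) \to \lnot p4)): β-rule — branch into F p4  //  T (((((\lnot p2 \land p4) \to \lnot p1) \to p4) \leftrightarrow \lnot (\lnot \lnot p1 \lor \lnot p2)) \to \lnot p4).
  branch 1 (add F p4):
    ○ open, literals {p4=false}.
  branch 2 (add T (((((\lnot p2 \land p4) \to \lnot p1) \to p4) \leftrightarrow \lnot (\lnot \lnot p1 \lor \lnot p2)) \to \lnot p4)):
    T (((((\lnot p2 \land p4) \to \lnot p1) \to p4) \leftrightarrow \lnot (\lnot \lnot p1 \lor \lnot p2)) \to \lnot p4): β-rule — branch into F ((((\lnot p2 \land p4) \to \lnot p1) \to p4) \leftrightarrow \lnot (\lnot \lnot p1 \lor \lnot p2))  //  T \lnot p4.
      branch 2.1 (add F ((((\lnot p2 \land p4) \to \lnot p1) \to p4) \leftrightarrow \lnot (\lnot \lnot p1 \lor \lnot p2))):
        F ((((\lnot p2 \land p4) \to \lnot p1) \to p4) \leftrightarrow \lnot (\lnot \lnot p1 \lor \lnot p2)): β-rule — branch into T (((\lnot p2 \land p4) \to \lnot p1) \to p4), F \lnot (\lnot \lnot p1 \lor \lnot p2)  //  F (((\lnot p2 \land p4) \to \lnot p1) \to p4), T \lnot (\lnot \lnot p1 \lor \lnot p2).
          branch 2.1.1 (add T (((\lnot p2 \land p4) \to \lnot p1) \to p4), F \lnot (\lnot \lnot p1 \lor \lnot p2)):
            T (((\lnot p2 \land p4) \to \lnot p1) \to p4): β-rule — branch into F ((\lnot p2 \land p4) \to \lnot p1)  //  T p4.
              branch 2.1.1.1 (add F ((\lnot p2 \land p4) \to \lnot p1)):
                F ((\lnot p2 \land p4) \to \lnot p1): α-rule — add T (\lnot p2 \land p4), F \lnot p1.
                T (\lnot p2 \land p4): α-rule — add T \lnot p2, T p4.
                F \lnot (\lnot \lnot p1 \lor \lnot p2): β-rule — branch into T \lnot \lnot p1  //  T \lnot p2.
                  branch 2.1.1.1.1 (add T \lnot \lnot p1):
                    T \lnot \lnot p1: drop double negation, giving T p1.
                    ○ open, literals {p1=true, p2=false, p4=true}.
                  branch 2.1.1.1.2 (add T \lnot p2):
                    ○ open, literals {p1=true, p2=false, p4=true}.
              branch 2.1.1.2 (add T p4):
                F \lnot (\lnot \lnot p1 \lor \lnot p2): β-rule — branch into T \lnot \lnot p1  //  T \lnot p2.
                  branch 2.1.1.2.1 (add T \lnot \lnot p1):
                    T \lnot \lnot p1: drop double negation, giving T p1.
                    ○ open, literals {p1=true, p4=true}.
                  branch 2.1.1.2.2 (add T \lnot p2):
                    ○ open, literals {p2=false, p4=true}.
          branch 2.1.2 (add F (((\lnot p2 \land p4) \to \lnot p1) \to p4), T \lnot (\lnot \lnot p1 \lor \lnot p2)):
            F (((\lnot p2 \land p4) \to \lnot p1) \to p4): α-rule — add T ((\lnot p2 \land p4) \to \lnot p1), F p4.
            T \lnot (\lnot \lnot p1 \lor \lnot p2): α-rule — add F \lnot \lnot p1, F \lnot p2.
            F \lnot \lnot p1: drop double negation, giving F p1.
            T ((\lnot p2 \land p4) \to \lnot p1): β-rule — branch into F (\lnot p2 \land p4)  //  T \lnot p1.
              branch 2.1.2.1 (add F (\lnot p2 \land p4)):
                F (\lnot p2 \land p4): β-rule — branch into F \lnot p2  //  F p4.
                  branch 2.1.2.1.1 (add F \lnot p2):
                    ○ open, literals {p1=false, p2=true, p4=false}.
                  branch 2.1.2.1.2 (add F p4):
                    ○ open, literals {p1=false, p2=true, p4=false}.
              branch 2.1.2.2 (add T \lnot p1):
                ○ open, literals {p1=false, p2=true, p4=false}.
      branch 2.2 (add T \lnot p4):
        ○ open, literals {p4=false}.
0 branches closed, 9 open.
Each open branch fixes some atoms; the unmentioned ones are free. Counting distinct full assignments: branch {p4=false} (p2, p1, p3) contributes 8 new; branch {p1=true, p2=false, p4=true} (p3) contributes 2 new; branch {p1=true, p2=false, p4=true} (p3) contributes 0 new; branch {p1=true, p4=true} (p2, p3) contributes 2 new; branch {p2=false, p4=true} (p1, p3) contributes 2 new; branch {p1=false, p2=true, p4=false} (p3) contributes 0 new; branch {p1=false, p2=true, p4=false} (p3) contributes 0 new; branch {p1=false, p2=true, p4=false} (p3) contributes 0 new; branch {p4=false} (p2, p1, p3) contributes 0 new. Total: 14.

14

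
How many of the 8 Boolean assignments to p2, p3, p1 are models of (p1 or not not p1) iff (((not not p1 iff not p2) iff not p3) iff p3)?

4

Initial set: {((p1 or not not p1) iff (((not not p1 iff not p2) iff not p3) iff p3))}.
((p1 or not not p1) iff (((not not p1 iff not p2) iff not p3) iff p3)): β-rule — branch into (p1 or not not p1), (((not not p1 iff not p2) iff not p3) iff p3)  //  not (p1 or not not p1), not (((not not p1 iff not p2) iff not p3) iff p3).
  branch 1 (add (p1 or not not p1), (((not not p1 iff not p2) iff not p3) iff p3)):
    (p1 or not not p1): β-rule — branch into p1  //  not not p1.
      branch 1.1 (add p1):
        (((not not p1 iff not p2) iff not p3) iff p3): β-rule — branch into ((not not p1 iff not p2) iff not p3), p3  //  not ((not not p1 iff not p2) iff not p3), not p3.
          branch 1.1.1 (add ((not not p1 iff not p2) iff not p3), p3):
            ((not not p1 iff not p2) iff not p3): β-rule — branch into (not not p1 iff not p2), not p3  //  not (not not p1 iff not p2), not not p3.
              branch 1.1.1.1 (add (not not p1 iff not p2), not p3):
                × closes — contains both p3 and not p3.
              branch 1.1.1.2 (add not (not not p1 iff not p2), not not p3):
                not (not not p1 iff not p2): β-rule — branch into not not p1, not not p2  //  not not not p1, not p2.
                  branch 1.1.1.2.1 (add not not p1, not not p2):
                    not not p1: drop double negation, giving p1.
                    ○ open, literals {p1=T, p2=T, p3=T}.
                  branch 1.1.1.2.2 (add not not not p1, not p2):
                    not not not p1: drop double negation, giving not p1.
                    × closes — contains both p1 and not p1.
          branch 1.1.2 (add not ((not not p1 iff not p2) iff not p3), not p3):
            not ((not not p1 iff not p2) iff not p3): β-rule — branch into (not not p1 iff not p2), not not p3  //  not (not not p1 iff not p2), not p3.
              branch 1.1.2.1 (add (not not p1 iff not p2), not not p3):
                × closes — contains both p3 and not p3.
              branch 1.1.2.2 (add not (not not p1 iff not p2), not p3):
                not (not not p1 iff not p2): β-rule — branch into not not p1, not not p2  //  not not not p1, not p2.
                  branch 1.1.2.2.1 (add not not p1, not not p2):
                    not not p1: drop double negation, giving p1.
                    ○ open, literals {p1=T, p2=T, p3=F}.
                  branch 1.1.2.2.2 (add not not not p1, not p2):
                    not not not p1: drop double negation, giving not p1.
                    × closes — contains both p1 and not p1.
      branch 1.2 (add not not p1):
        not not p1: drop double negation, giving p1.
        (((not not p1 iff not p2) iff not p3) iff p3): β-rule — branch into ((not not p1 iff not p2) iff not p3), p3  //  not ((not not p1 iff not p2) iff not p3), not p3.
          branch 1.2.1 (add ((not not p1 iff not p2) iff not p3), p3):
            ((not not p1 iff not p2) iff not p3): β-rule — branch into (not not p1 iff not p2), not p3  //  not (not not p1 iff not p2), not not p3.
              branch 1.2.1.1 (add (not not p1 iff not p2), not p3):
                × closes — contains both p3 and not p3.
              branch 1.2.1.2 (add not (not not p1 iff not p2), not not p3):
                not (not not p1 iff not p2): β-rule — branch into not not p1, not not p2  //  not not not p1, not p2.
                  branch 1.2.1.2.1 (add not not p1, not not p2):
                    not not p1: drop double negation, giving p1.
                    ○ open, literals {p1=T, p2=T, p3=T}.
                  branch 1.2.1.2.2 (add not not not p1, not p2):
                    not not not p1: drop double negation, giving not p1.
                    × closes — contains both p1 and not p1.
          branch 1.2.2 (add not ((not not p1 iff not p2) iff not p3), not p3):
            not ((not not p1 iff not p2) iff not p3): β-rule — branch into (not not p1 iff not p2), not not p3  //  not (not not p1 iff not p2), not p3.
              branch 1.2.2.1 (add (not not p1 iff not p2), not not p3):
                × closes — contains both p3 and not p3.
              branch 1.2.2.2 (add not (not not p1 iff not p2), not p3):
                not (not not p1 iff not p2): β-rule — branch into not not p1, not not p2  //  not not not p1, not p2.
                  branch 1.2.2.2.1 (add not not p1, not not p2):
                    not not p1: drop double negation, giving p1.
                    ○ open, literals {p1=T, p2=T, p3=F}.
                  branch 1.2.2.2.2 (add not not not p1, not p2):
                    not not not p1: drop double negation, giving not p1.
                    × closes — contains both p1 and not p1.
  branch 2 (add not (p1 or not not p1), not (((not not p1 iff not p2) iff not p3) iff p3)):
    not (p1 or not not p1): α-rule — add not p1, not not not p1.
    not not not p1: drop double negation, giving not p1.
    not (((not not p1 iff not p2) iff not p3) iff p3): β-rule — branch into ((not not p1 iff not p2) iff not p3), not p3  //  not ((not not p1 iff not p2) iff not p3), p3.
      branch 2.1 (add ((not not p1 iff not p2) iff not p3), not p3):
        ((not not p1 iff not p2) iff not p3): β-rule — branch into (not not p1 iff not p2), not p3  //  not (not not p1 iff not p2), not not p3.
          branch 2.1.1 (add (not not p1 iff not p2), not p3):
            (not not p1 iff not p2): β-rule — branch into not not p1, not p2  //  not not not p1, not not p2.
              branch 2.1.1.1 (add not not p1, not p2):
                not not p1: drop double negation, giving p1.
                × closes — contains both p1 and not p1.
              branch 2.1.1.2 (add not not not p1, not not p2):
                not not not p1: drop double negation, giving not p1.
                ○ open, literals {p1=F, p2=T, p3=F}.
          branch 2.1.2 (add not (not not p1 iff not p2), not not p3):
            × closes — contains both p3 and not p3.
      branch 2.2 (add not ((not not p1 iff not p2) iff not p3), p3):
        not ((not not p1 iff not p2) iff not p3): β-rule — branch into (not not p1 iff not p2), not not p3  //  not (not not p1 iff not p2), not p3.
          branch 2.2.1 (add (not not p1 iff not p2), not not p3):
            (not not p1 iff not p2): β-rule — branch into not not p1, not p2  //  not not not p1, not not p2.
              branch 2.2.1.1 (add not not p1, not p2):
                not not p1: drop double negation, giving p1.
                × closes — contains both p1 and not p1.
              branch 2.2.1.2 (add not not not p1, not not p2):
                not not not p1: drop double negation, giving not p1.
                ○ open, literals {p1=F, p2=T, p3=T}.
          branch 2.2.2 (add not (not not p1 iff not p2), not p3):
            × closes — contains both p3 and not p3.
12 branches closed, 6 open.
Each open branch fixes some atoms; the unmentioned ones are free. Counting distinct full assignments: branch {p1=T, p2=T, p3=T} (none free) contributes 1 new; branch {p1=T, p2=T, p3=F} (none free) contributes 1 new; branch {p1=T, p2=T, p3=T} (none free) contributes 0 new; branch {p1=T, p2=T, p3=F} (none free) contributes 0 new; branch {p1=F, p2=T, p3=F} (none free) contributes 1 new; branch {p1=F, p2=T, p3=T} (none free) contributes 1 new. Total: 4.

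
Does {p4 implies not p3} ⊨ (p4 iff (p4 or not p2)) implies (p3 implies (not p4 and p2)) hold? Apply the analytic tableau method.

Initial set: {(p4 implies not p3); not ((p4 iff (p4 or not p2)) implies (p3 implies (not p4 and p2)))}.
not ((p4 iff (p4 or not p2)) implies (p3 implies (not p4 and p2))): α-rule — add (p4 iff (p4 or not p2)), not (p3 implies (not p4 and p2)).
not (p3 implies (not p4 and p2)): α-rule — add p3, not (not p4 and p2).
(p4 implies not p3): β-rule — branch into not p4  //  not p3.
  branch 1 (add not p4):
    (p4 iff (p4 or not p2)): β-rule — branch into p4, (p4 or not p2)  //  not p4, not (p4 or not p2).
      branch 1.1 (add p4, (p4 or not p2)):
        × closes — contains both p4 and not p4.
      branch 1.2 (add not p4, not (p4 or not p2)):
        not (p4 or not p2): α-rule — add not p4, not not p2.
        not (not p4 and p2): β-rule — branch into not not p4  //  not p2.
          branch 1.2.1 (add not not p4):
            × closes — contains both p4 and not p4.
          branch 1.2.2 (add not p2):
            × closes — contains both p2 and not p2.
  branch 2 (add not p3):
    × closes — contains both p3 and not p3.
All 4 branches close.
Every branch closed, so the premises entail the conclusion.

Yes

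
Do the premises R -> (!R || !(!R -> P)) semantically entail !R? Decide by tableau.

Initial set: {(R -> (!R || !(!R -> P))); !!R}.
(R -> (!R || !(!R -> P))): β-rule — branch into !R  //  (!R || !(!R -> P)).
  branch 1 (add !R):
    × closes — contains both R and !R.
  branch 2 (add (!R || !(!R -> P))):
    (!R || !(!R -> P)): β-rule — branch into !R  //  !(!R -> P).
      branch 2.1 (add !R):
        × closes — contains both R and !R.
      branch 2.2 (add !(!R -> P)):
        !(!R -> P): α-rule — add !R, !P.
        × closes — contains both R and !R.
All 3 branches close.
Every branch closed, so the premises entail the conclusion.

Yes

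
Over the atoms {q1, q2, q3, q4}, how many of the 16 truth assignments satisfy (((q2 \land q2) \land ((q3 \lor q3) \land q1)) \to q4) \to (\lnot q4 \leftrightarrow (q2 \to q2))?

Initial set: {((((q2 \land q2) \land ((q3 \lor q3) \land q1)) \to q4) \to (\lnot q4 \leftrightarrow (q2 \to q2)))}.
((((q2 \land q2) \land ((q3 \lor q3) \land q1)) \to q4) \to (\lnot q4 \leftrightarrow (q2 \to q2))): β-rule — branch into \lnot (((q2 \land q2) \land ((q3 \lor q3) \land q1)) \to q4)  //  (\lnot q4 \leftrightarrow (q2 \to q2)).
  branch 1 (add \lnot (((q2 \land q2) \land ((q3 \lor q3) \land q1)) \to q4)):
    \lnot (((q2 \land q2) \land ((q3 \lor q3) \land q1)) \to q4): α-rule — add ((q2 \land q2) \land ((q3 \lor q3) \land q1)), \lnot q4.
    ((q2 \land q2) \land ((q3 \lor q3) \land q1)): α-rule — add (q2 \land q2), ((q3 \lor q3) \land q1).
    (q2 \land q2): α-rule — add q2, q2.
    ((q3 \lor q3) \land q1): α-rule — add (q3 \lor q3), q1.
    (q3 \lor q3): β-rule — branch into q3  //  q3.
      branch 1.1 (add q3):
        ○ open, literals {q1=1, q2=1, q3=1, q4=0}.
      branch 1.2 (add q3):
        ○ open, literals {q1=1, q2=1, q3=1, q4=0}.
  branch 2 (add (\lnot q4 \leftrightarrow (q2 \to q2))):
    (\lnot q4 \leftrightarrow (q2 \to q2)): β-rule — branch into \lnot q4, (q2 \to q2)  //  \lnot \lnot q4, \lnot (q2 \to q2).
      branch 2.1 (add \lnot q4, (q2 \to q2)):
        (q2 \to q2): β-rule — branch into \lnot q2  //  q2.
          branch 2.1.1 (add \lnot q2):
            ○ open, literals {q2=0, q4=0}.
          branch 2.1.2 (add q2):
            ○ open, literals {q2=1, q4=0}.
      branch 2.2 (add \lnot \lnot q4, \lnot (q2 \to q2)):
        \lnot (q2 \to q2): α-rule — add q2, \lnot q2.
        × closes — contains both q2 and \lnot q2.
1 branch closed, 4 open.
Each open branch fixes some atoms; the unmentioned ones are free. Counting distinct full assignments: branch {q1=1, q2=1, q3=1, q4=0} (none free) contributes 1 new; branch {q1=1, q2=1, q3=1, q4=0} (none free) contributes 0 new; branch {q2=0, q4=0} (q1, q3) contributes 4 new; branch {q2=1, q4=0} (q1, q3) contributes 3 new. Total: 8.

8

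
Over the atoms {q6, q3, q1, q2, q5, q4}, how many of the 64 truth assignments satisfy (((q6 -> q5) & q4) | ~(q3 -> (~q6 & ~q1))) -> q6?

44

Initial set: {((((q6 -> q5) & q4) | ~(q3 -> (~q6 & ~q1))) -> q6)}.
((((q6 -> q5) & q4) | ~(q3 -> (~q6 & ~q1))) -> q6): β-rule — branch into ~(((q6 -> q5) & q4) | ~(q3 -> (~q6 & ~q1)))  //  q6.
  branch 1 (add ~(((q6 -> q5) & q4) | ~(q3 -> (~q6 & ~q1)))):
    ~(((q6 -> q5) & q4) | ~(q3 -> (~q6 & ~q1))): α-rule — add ~((q6 -> q5) & q4), ~~(q3 -> (~q6 & ~q1)).
    ~((q6 -> q5) & q4): β-rule — branch into ~(q6 -> q5)  //  ~q4.
      branch 1.1 (add ~(q6 -> q5)):
        ~(q6 -> q5): α-rule — add q6, ~q5.
        ~~(q3 -> (~q6 & ~q1)): β-rule — branch into ~q3  //  (~q6 & ~q1).
          branch 1.1.1 (add ~q3):
            ○ open, literals {q3=false, q5=false, q6=true}.
          branch 1.1.2 (add (~q6 & ~q1)):
            (~q6 & ~q1): α-rule — add ~q6, ~q1.
            × closes — contains both q6 and ~q6.
      branch 1.2 (add ~q4):
        ~~(q3 -> (~q6 & ~q1)): β-rule — branch into ~q3  //  (~q6 & ~q1).
          branch 1.2.1 (add ~q3):
            ○ open, literals {q3=false, q4=false}.
          branch 1.2.2 (add (~q6 & ~q1)):
            (~q6 & ~q1): α-rule — add ~q6, ~q1.
            ○ open, literals {q1=false, q4=false, q6=false}.
  branch 2 (add q6):
    ○ open, literals {q6=true}.
1 branch closed, 4 open.
Each open branch fixes some atoms; the unmentioned ones are free. Counting distinct full assignments: branch {q3=false, q5=false, q6=true} (q1, q2, q4) contributes 8 new; branch {q3=false, q4=false} (q6, q1, q2, q5) contributes 12 new; branch {q1=false, q4=false, q6=false} (q3, q2, q5) contributes 4 new; branch {q6=true} (q3, q1, q2, q5, q4) contributes 20 new. Total: 44.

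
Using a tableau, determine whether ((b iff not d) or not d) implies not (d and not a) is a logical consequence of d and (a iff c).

Initial set: {(d and (a iff c)); not (((b iff not d) or not d) implies not (d and not a))}.
(d and (a iff c)): α-rule — add d, (a iff c).
not (((b iff not d) or not d) implies not (d and not a)): α-rule — add ((b iff not d) or not d), not not (d and not a).
not not (d and not a): α-rule — add d, not a.
(a iff c): β-rule — branch into a, c  //  not a, not c.
  branch 1 (add a, c):
    × closes — contains both a and not a.
  branch 2 (add not a, not c):
    ((b iff not d) or not d): β-rule — branch into (b iff not d)  //  not d.
      branch 2.1 (add (b iff not d)):
        (b iff not d): β-rule — branch into b, not d  //  not b, not not d.
          branch 2.1.1 (add b, not d):
            × closes — contains both d and not d.
          branch 2.1.2 (add not b, not not d):
            ○ open, literals {a=0, b=0, c=0, d=1}.
      branch 2.2 (add not d):
        × closes — contains both d and not d.
3 branches closed, 1 open.
An open branch gives a countermodel: a=0, b=0, c=0, d=1 (unmentioned atoms arbitrary); the premises hold there but the conclusion fails.

No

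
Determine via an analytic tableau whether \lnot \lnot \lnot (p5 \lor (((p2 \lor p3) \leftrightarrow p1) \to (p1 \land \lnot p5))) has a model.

Satisfiable

Initial set: {T \lnot \lnot \lnot (p5 \lor (((p2 \lor p3) \leftrightarrow p1) \to (p1 \land \lnot p5)))}.
T \lnot \lnot \lnot (p5 \lor (((p2 \lor p3) \leftrightarrow p1) \to (p1 \land \lnot p5))): drop double negation, giving T \lnot (p5 \lor (((p2 \lor p3) \leftrightarrow p1) \to (p1 \land \lnot p5))).
T \lnot (p5 \lor (((p2 \lor p3) \leftrightarrow p1) \to (p1 \land \lnot p5))): α-rule — add F p5, F (((p2 \lor p3) \leftrightarrow p1) \to (p1 \land \lnot p5)).
F (((p2 \lor p3) \leftrightarrow p1) \to (p1 \land \lnot p5)): α-rule — add T ((p2 \lor p3) \leftrightarrow p1), F (p1 \land \lnot p5).
T ((p2 \lor p3) \leftrightarrow p1): β-rule — branch into T (p2 \lor p3), T p1  //  F (p2 \lor p3), F p1.
  branch 1 (add T (p2 \lor p3), T p1):
    F (p1 \land \lnot p5): β-rule — branch into F p1  //  F \lnot p5.
      branch 1.1 (add F p1):
        × closes — contains both p1 and \lnot p1.
      branch 1.2 (add F \lnot p5):
        × closes — contains both p5 and \lnot p5.
  branch 2 (add F (p2 \lor p3), F p1):
    F (p2 \lor p3): α-rule — add F p2, F p3.
    F (p1 \land \lnot p5): β-rule — branch into F p1  //  F \lnot p5.
      branch 2.1 (add F p1):
        ○ open, literals {p1=F, p2=F, p3=F, p5=F}.
      branch 2.2 (add F \lnot p5):
        × closes — contains both p5 and \lnot p5.
3 branches closed, 1 open.
An open branch gives a satisfying assignment: p1=F, p2=F, p3=F, p5=F.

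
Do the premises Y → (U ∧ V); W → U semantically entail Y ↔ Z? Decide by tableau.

No

Initial set: {(Y → (U ∧ V)); (W → U); ¬(Y ↔ Z)}.
(Y → (U ∧ V)): β-rule — branch into ¬Y  //  (U ∧ V).
  branch 1 (add ¬Y):
    (W → U): β-rule — branch into ¬W  //  U.
      branch 1.1 (add ¬W):
        ¬(Y ↔ Z): β-rule — branch into Y, ¬Z  //  ¬Y, Z.
          branch 1.1.1 (add Y, ¬Z):
            × closes — contains both Y and ¬Y.
          branch 1.1.2 (add ¬Y, Z):
            ○ open, literals {W=0, Y=0, Z=1}.
      branch 1.2 (add U):
        ¬(Y ↔ Z): β-rule — branch into Y, ¬Z  //  ¬Y, Z.
          branch 1.2.1 (add Y, ¬Z):
            × closes — contains both Y and ¬Y.
          branch 1.2.2 (add ¬Y, Z):
            ○ open, literals {U=1, Y=0, Z=1}.
  branch 2 (add (U ∧ V)):
    (U ∧ V): α-rule — add U, V.
    (W → U): β-rule — branch into ¬W  //  U.
      branch 2.1 (add ¬W):
        ¬(Y ↔ Z): β-rule — branch into Y, ¬Z  //  ¬Y, Z.
          branch 2.1.1 (add Y, ¬Z):
            ○ open, literals {U=1, V=1, W=0, Y=1, Z=0}.
          branch 2.1.2 (add ¬Y, Z):
            ○ open, literals {U=1, V=1, W=0, Y=0, Z=1}.
      branch 2.2 (add U):
        ¬(Y ↔ Z): β-rule — branch into Y, ¬Z  //  ¬Y, Z.
          branch 2.2.1 (add Y, ¬Z):
            ○ open, literals {U=1, V=1, Y=1, Z=0}.
          branch 2.2.2 (add ¬Y, Z):
            ○ open, literals {U=1, V=1, Y=0, Z=1}.
2 branches closed, 6 open.
An open branch gives a countermodel: W=0, Y=0, Z=1 (unmentioned atoms arbitrary); the premises hold there but the conclusion fails.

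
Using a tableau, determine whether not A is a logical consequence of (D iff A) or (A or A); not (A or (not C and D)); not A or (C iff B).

Initial set: {T ((D iff A) or (A or A)); T not (A or (not C and D)); T (not A or (C iff B)); F not A}.
T not (A or (not C and D)): α-rule — add F A, F (not C and D).
× closes — contains both A and not A.
All 1 branch closes.
Every branch closed, so the premises entail the conclusion.

Yes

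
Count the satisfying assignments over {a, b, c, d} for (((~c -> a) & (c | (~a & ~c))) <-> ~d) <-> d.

8

Initial set: {T ((((~c -> a) & (c | (~a & ~c))) <-> ~d) <-> d)}.
T ((((~c -> a) & (c | (~a & ~c))) <-> ~d) <-> d): β-rule — branch into T (((~c -> a) & (c | (~a & ~c))) <-> ~d), T d  //  F (((~c -> a) & (c | (~a & ~c))) <-> ~d), F d.
  branch 1 (add T (((~c -> a) & (c | (~a & ~c))) <-> ~d), T d):
    T (((~c -> a) & (c | (~a & ~c))) <-> ~d): β-rule — branch into T ((~c -> a) & (c | (~a & ~c))), T ~d  //  F ((~c -> a) & (c | (~a & ~c))), F ~d.
      branch 1.1 (add T ((~c -> a) & (c | (~a & ~c))), T ~d):
        × closes — contains both d and ~d.
      branch 1.2 (add F ((~c -> a) & (c | (~a & ~c))), F ~d):
        F ((~c -> a) & (c | (~a & ~c))): β-rule — branch into F (~c -> a)  //  F (c | (~a & ~c)).
          branch 1.2.1 (add F (~c -> a)):
            F (~c -> a): α-rule — add T ~c, F a.
            ○ open, literals {a=0, c=0, d=1}.
          branch 1.2.2 (add F (c | (~a & ~c))):
            F (c | (~a & ~c)): α-rule — add F c, F (~a & ~c).
            F (~a & ~c): β-rule — branch into F ~a  //  F ~c.
              branch 1.2.2.1 (add F ~a):
                ○ open, literals {a=1, c=0, d=1}.
              branch 1.2.2.2 (add F ~c):
                × closes — contains both c and ~c.
  branch 2 (add F (((~c -> a) & (c | (~a & ~c))) <-> ~d), F d):
    F (((~c -> a) & (c | (~a & ~c))) <-> ~d): β-rule — branch into T ((~c -> a) & (c | (~a & ~c))), F ~d  //  F ((~c -> a) & (c | (~a & ~c))), T ~d.
      branch 2.1 (add T ((~c -> a) & (c | (~a & ~c))), F ~d):
        × closes — contains both d and ~d.
      branch 2.2 (add F ((~c -> a) & (c | (~a & ~c))), T ~d):
        F ((~c -> a) & (c | (~a & ~c))): β-rule — branch into F (~c -> a)  //  F (c | (~a & ~c)).
          branch 2.2.1 (add F (~c -> a)):
            F (~c -> a): α-rule — add T ~c, F a.
            ○ open, literals {a=0, c=0, d=0}.
          branch 2.2.2 (add F (c | (~a & ~c))):
            F (c | (~a & ~c)): α-rule — add F c, F (~a & ~c).
            F (~a & ~c): β-rule — branch into F ~a  //  F ~c.
              branch 2.2.2.1 (add F ~a):
                ○ open, literals {a=1, c=0, d=0}.
              branch 2.2.2.2 (add F ~c):
                × closes — contains both c and ~c.
4 branches closed, 4 open.
Each open branch fixes some atoms; the unmentioned ones are free. Counting distinct full assignments: branch {a=0, c=0, d=1} (b) contributes 2 new; branch {a=1, c=0, d=1} (b) contributes 2 new; branch {a=0, c=0, d=0} (b) contributes 2 new; branch {a=1, c=0, d=0} (b) contributes 2 new. Total: 8.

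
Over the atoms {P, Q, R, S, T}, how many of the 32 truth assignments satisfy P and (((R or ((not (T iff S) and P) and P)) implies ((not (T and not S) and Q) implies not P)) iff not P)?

4

Initial set: {(P and (((R or ((not (T iff S) and P) and P)) implies ((not (T and not S) and Q) implies not P)) iff not P))}.
(P and (((R or ((not (T iff S) and P) and P)) implies ((not (T and not S) and Q) implies not P)) iff not P)): α-rule — add P, (((R or ((not (T iff S) and P) and P)) implies ((not (T and not S) and Q) implies not P)) iff not P).
(((R or ((not (T iff S) and P) and P)) implies ((not (T and not S) and Q) implies not P)) iff not P): β-rule — branch into ((R or ((not (T iff S) and P) and P)) implies ((not (T and not S) and Q) implies not P)), not P  //  not ((R or ((not (T iff S) and P) and P)) implies ((not (T and not S) and Q) implies not P)), not not P.
  branch 1 (add ((R or ((not (T iff S) and P) and P)) implies ((not (T and not S) and Q) implies not P)), not P):
    × closes — contains both P and not P.
  branch 2 (add not ((R or ((not (T iff S) and P) and P)) implies ((not (T and not S) and Q) implies not P)), not not P):
    not ((R or ((not (T iff S) and P) and P)) implies ((not (T and not S) and Q) implies not P)): α-rule — add (R or ((not (T iff S) and P) and P)), not ((not (T and not S) and Q) implies not P).
    not ((not (T and not S) and Q) implies not P): α-rule — add (not (T and not S) and Q), not not P.
    (not (T and not S) and Q): α-rule — add not (T and not S), Q.
    (R or ((not (T iff S) and P) and P)): β-rule — branch into R  //  ((not (T iff S) and P) and P).
      branch 2.1 (add R):
        not (T and not S): β-rule — branch into not T  //  not not S.
          branch 2.1.1 (add not T):
            ○ open, literals {P=true, Q=true, R=true, T=false}.
          branch 2.1.2 (add not not S):
            ○ open, literals {P=true, Q=true, R=true, S=true}.
      branch 2.2 (add ((not (T iff S) and P) and P)):
        ((not (T iff S) and P) and P): α-rule — add (not (T iff S) and P), P.
        (not (T iff S) and P): α-rule — add not (T iff S), P.
        not (T and not S): β-rule — branch into not T  //  not not S.
          branch 2.2.1 (add not T):
            not (T iff S): β-rule — branch into T, not S  //  not T, S.
              branch 2.2.1.1 (add T, not S):
                × closes — contains both T and not T.
              branch 2.2.1.2 (add not T, S):
                ○ open, literals {P=true, Q=true, S=true, T=false}.
          branch 2.2.2 (add not not S):
            not (T iff S): β-rule — branch into T, not S  //  not T, S.
              branch 2.2.2.1 (add T, not S):
                × closes — contains both S and not S.
              branch 2.2.2.2 (add not T, S):
                ○ open, literals {P=true, Q=true, S=true, T=false}.
3 branches closed, 4 open.
Each open branch fixes some atoms; the unmentioned ones are free. Counting distinct full assignments: branch {P=true, Q=true, R=true, T=false} (S) contributes 2 new; branch {P=true, Q=true, R=true, S=true} (T) contributes 1 new; branch {P=true, Q=true, S=true, T=false} (R) contributes 1 new; branch {P=true, Q=true, S=true, T=false} (R) contributes 0 new. Total: 4.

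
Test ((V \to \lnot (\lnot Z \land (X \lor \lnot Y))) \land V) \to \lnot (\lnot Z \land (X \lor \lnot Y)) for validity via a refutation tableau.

Valid

Assume the negation and expand:
Initial set: {\lnot (((V \to \lnot (\lnot Z \land (X \lor \lnot Y))) \land V) \to \lnot (\lnot Z \land (X \lor \lnot Y)))}.
\lnot (((V \to \lnot (\lnot Z \land (X \lor \lnot Y))) \land V) \to \lnot (\lnot Z \land (X \lor \lnot Y))): α-rule — add ((V \to \lnot (\lnot Z \land (X \lor \lnot Y))) \land V), \lnot \lnot (\lnot Z \land (X \lor \lnot Y)).
((V \to \lnot (\lnot Z \land (X \lor \lnot Y))) \land V): α-rule — add (V \to \lnot (\lnot Z \land (X \lor \lnot Y))), V.
\lnot \lnot (\lnot Z \land (X \lor \lnot Y)): α-rule — add \lnot Z, (X \lor \lnot Y).
(V \to \lnot (\lnot Z \land (X \lor \lnot Y))): β-rule — branch into \lnot V  //  \lnot (\lnot Z \land (X \lor \lnot Y)).
  branch 1 (add \lnot V):
    × closes — contains both V and \lnot V.
  branch 2 (add \lnot (\lnot Z \land (X \lor \lnot Y))):
    (X \lor \lnot Y): β-rule — branch into X  //  \lnot Y.
      branch 2.1 (add X):
        \lnot (\lnot Z \land (X \lor \lnot Y)): β-rule — branch into \lnot \lnot Z  //  \lnot (X \lor \lnot Y).
          branch 2.1.1 (add \lnot \lnot Z):
            × closes — contains both Z and \lnot Z.
          branch 2.1.2 (add \lnot (X \lor \lnot Y)):
            \lnot (X \lor \lnot Y): α-rule — add \lnot X, \lnot \lnot Y.
            × closes — contains both X and \lnot X.
      branch 2.2 (add \lnot Y):
        \lnot (\lnot Z \land (X \lor \lnot Y)): β-rule — branch into \lnot \lnot Z  //  \lnot (X \lor \lnot Y).
          branch 2.2.1 (add \lnot \lnot Z):
            × closes — contains both Z and \lnot Z.
          branch 2.2.2 (add \lnot (X \lor \lnot Y)):
            \lnot (X \lor \lnot Y): α-rule — add \lnot X, \lnot \lnot Y.
            × closes — contains both Y and \lnot Y.
All 5 branches close.
Every branch closed, so the negation is unsatisfiable and the formula is valid.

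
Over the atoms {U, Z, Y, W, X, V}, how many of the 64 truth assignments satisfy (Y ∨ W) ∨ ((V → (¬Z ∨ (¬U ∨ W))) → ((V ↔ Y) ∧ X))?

54

Initial set: {((Y ∨ W) ∨ ((V → (¬Z ∨ (¬U ∨ W))) → ((V ↔ Y) ∧ X)))}.
((Y ∨ W) ∨ ((V → (¬Z ∨ (¬U ∨ W))) → ((V ↔ Y) ∧ X))): β-rule — branch into (Y ∨ W)  //  ((V → (¬Z ∨ (¬U ∨ W))) → ((V ↔ Y) ∧ X)).
  branch 1 (add (Y ∨ W)):
    (Y ∨ W): β-rule — branch into Y  //  W.
      branch 1.1 (add Y):
        ○ open, literals {Y=true}.
      branch 1.2 (add W):
        ○ open, literals {W=true}.
  branch 2 (add ((V → (¬Z ∨ (¬U ∨ W))) → ((V ↔ Y) ∧ X))):
    ((V → (¬Z ∨ (¬U ∨ W))) → ((V ↔ Y) ∧ X)): β-rule — branch into ¬(V → (¬Z ∨ (¬U ∨ W)))  //  ((V ↔ Y) ∧ X).
      branch 2.1 (add ¬(V → (¬Z ∨ (¬U ∨ W)))):
        ¬(V → (¬Z ∨ (¬U ∨ W))): α-rule — add V, ¬(¬Z ∨ (¬U ∨ W)).
        ¬(¬Z ∨ (¬U ∨ W)): α-rule — add ¬¬Z, ¬(¬U ∨ W).
        ¬(¬U ∨ W): α-rule — add ¬¬U, ¬W.
        ○ open, literals {U=true, V=true, W=false, Z=true}.
      branch 2.2 (add ((V ↔ Y) ∧ X)):
        ((V ↔ Y) ∧ X): α-rule — add (V ↔ Y), X.
        (V ↔ Y): β-rule — branch into V, Y  //  ¬V, ¬Y.
          branch 2.2.1 (add V, Y):
            ○ open, literals {V=true, X=true, Y=true}.
          branch 2.2.2 (add ¬V, ¬Y):
            ○ open, literals {V=false, X=true, Y=false}.
0 branches closed, 5 open.
Each open branch fixes some atoms; the unmentioned ones are free. Counting distinct full assignments: branch {Y=true} (U, Z, W, X, V) contributes 32 new; branch {W=true} (U, Z, Y, X, V) contributes 16 new; branch {U=true, V=true, W=false, Z=true} (Y, X) contributes 2 new; branch {V=true, X=true, Y=true} (U, Z, W) contributes 0 new; branch {V=false, X=true, Y=false} (U, Z, W) contributes 4 new. Total: 54.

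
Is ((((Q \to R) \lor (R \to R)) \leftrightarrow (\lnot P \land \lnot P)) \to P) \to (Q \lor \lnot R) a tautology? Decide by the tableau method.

Assume the negation and expand:
Initial set: {\lnot (((((Q \to R) \lor (R \to R)) \leftrightarrow (\lnot P \land \lnot P)) \to P) \to (Q \lor \lnot R))}.
\lnot (((((Q \to R) \lor (R \to R)) \leftrightarrow (\lnot P \land \lnot P)) \to P) \to (Q \lor \lnot R)): α-rule — add ((((Q \to R) \lor (R \to R)) \leftrightarrow (\lnot P \land \lnot P)) \to P), \lnot (Q \lor \lnot R).
\lnot (Q \lor \lnot R): α-rule — add \lnot Q, \lnot \lnot R.
((((Q \to R) \lor (R \to R)) \leftrightarrow (\lnot P \land \lnot P)) \to P): β-rule — branch into \lnot (((Q \to R) \lor (R \to R)) \leftrightarrow (\lnot P \land \lnot P))  //  P.
  branch 1 (add \lnot (((Q \to R) \lor (R \to R)) \leftrightarrow (\lnot P \land \lnot P))):
    \lnot (((Q \to R) \lor (R \to R)) \leftrightarrow (\lnot P \land \lnot P)): β-rule — branch into ((Q \to R) \lor (R \to R)), \lnot (\lnot P \land \lnot P)  //  \lnot ((Q \to R) \lor (R \to R)), (\lnot P \land \lnot P).
      branch 1.1 (add ((Q \to R) \lor (R \to R)), \lnot (\lnot P \land \lnot P)):
        ((Q \to R) \lor (R \to R)): β-rule — branch into (Q \to R)  //  (R \to R).
          branch 1.1.1 (add (Q \to R)):
            \lnot (\lnot P \land \lnot P): β-rule — branch into \lnot \lnot P  //  \lnot \lnot P.
              branch 1.1.1.1 (add \lnot \lnot P):
                (Q \to R): β-rule — branch into \lnot Q  //  R.
                  branch 1.1.1.1.1 (add \lnot Q):
                    ○ open, literals {P=T, Q=F, R=T}.
                  branch 1.1.1.1.2 (add R):
                    ○ open, literals {P=T, Q=F, R=T}.
              branch 1.1.1.2 (add \lnot \lnot P):
                (Q \to R): β-rule — branch into \lnot Q  //  R.
                  branch 1.1.1.2.1 (add \lnot Q):
                    ○ open, literals {P=T, Q=F, R=T}.
                  branch 1.1.1.2.2 (add R):
                    ○ open, literals {P=T, Q=F, R=T}.
          branch 1.1.2 (add (R \to R)):
            \lnot (\lnot P \land \lnot P): β-rule — branch into \lnot \lnot P  //  \lnot \lnot P.
              branch 1.1.2.1 (add \lnot \lnot P):
                (R \to R): β-rule — branch into \lnot R  //  R.
                  branch 1.1.2.1.1 (add \lnot R):
                    × closes — contains both R and \lnot R.
                  branch 1.1.2.1.2 (add R):
                    ○ open, literals {P=T, Q=F, R=T}.
              branch 1.1.2.2 (add \lnot \lnot P):
                (R \to R): β-rule — branch into \lnot R  //  R.
                  branch 1.1.2.2.1 (add \lnot R):
                    × closes — contains both R and \lnot R.
                  branch 1.1.2.2.2 (add R):
                    ○ open, literals {P=T, Q=F, R=T}.
      branch 1.2 (add \lnot ((Q \to R) \lor (R \to R)), (\lnot P \land \lnot P)):
        \lnot ((Q \to R) \lor (R \to R)): α-rule — add \lnot (Q \to R), \lnot (R \to R).
        (\lnot P \land \lnot P): α-rule — add \lnot P, \lnot P.
        \lnot (Q \to R): α-rule — add Q, \lnot R.
        × closes — contains both Q and \lnot Q.
  branch 2 (add P):
    ○ open, literals {P=T, Q=F, R=T}.
3 branches closed, 7 open.
An open branch gives a countermodel: P=T, Q=F, R=T (unmentioned atoms arbitrary); under it the original formula is false.

Not valid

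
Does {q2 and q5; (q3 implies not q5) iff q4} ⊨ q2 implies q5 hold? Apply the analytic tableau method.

Initial set: {T (q2 and q5); T ((q3 implies not q5) iff q4); F (q2 implies q5)}.
T (q2 and q5): α-rule — add T q2, T q5.
F (q2 implies q5): α-rule — add T q2, F q5.
× closes — contains both q5 and not q5.
All 1 branch closes.
Every branch closed, so the premises entail the conclusion.

Yes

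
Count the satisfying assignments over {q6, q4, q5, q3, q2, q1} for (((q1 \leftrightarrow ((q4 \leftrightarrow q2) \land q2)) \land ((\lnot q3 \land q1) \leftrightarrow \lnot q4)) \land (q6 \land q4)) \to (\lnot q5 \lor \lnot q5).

Initial set: {T ((((q1 \leftrightarrow ((q4 \leftrightarrow q2) \land q2)) \land ((\lnot q3 \land q1) \leftrightarrow \lnot q4)) \land (q6 \land q4)) \to (\lnot q5 \lor \lnot q5))}.
T ((((q1 \leftrightarrow ((q4 \leftrightarrow q2) \land q2)) \land ((\lnot q3 \land q1) \leftrightarrow \lnot q4)) \land (q6 \land q4)) \to (\lnot q5 \lor \lnot q5)): β-rule — branch into F (((q1 \leftrightarrow ((q4 \leftrightarrow q2) \land q2)) \land ((\lnot q3 \land q1) \leftrightarrow \lnot q4)) \land (q6 \land q4))  //  T (\lnot q5 \lor \lnot q5).
  branch 1 (add F (((q1 \leftrightarrow ((q4 \leftrightarrow q2) \land q2)) \land ((\lnot q3 \land q1) \leftrightarrow \lnot q4)) \land (q6 \land q4))):
    F (((q1 \leftrightarrow ((q4 \leftrightarrow q2) \land q2)) \land ((\lnot q3 \land q1) \leftrightarrow \lnot q4)) \land (q6 \land q4)): β-rule — branch into F ((q1 \leftrightarrow ((q4 \leftrightarrow q2) \land q2)) \land ((\lnot q3 \land q1) \leftrightarrow \lnot q4))  //  F (q6 \land q4).
      branch 1.1 (add F ((q1 \leftrightarrow ((q4 \leftrightarrow q2) \land q2)) \land ((\lnot q3 \land q1) \leftrightarrow \lnot q4))):
        F ((q1 \leftrightarrow ((q4 \leftrightarrow q2) \land q2)) \land ((\lnot q3 \land q1) \leftrightarrow \lnot q4)): β-rule — branch into F (q1 \leftrightarrow ((q4 \leftrightarrow q2) \land q2))  //  F ((\lnot q3 \land q1) \leftrightarrow \lnot q4).
          branch 1.1.1 (add F (q1 \leftrightarrow ((q4 \leftrightarrow q2) \land q2))):
            F (q1 \leftrightarrow ((q4 \leftrightarrow q2) \land q2)): β-rule — branch into T q1, F ((q4 \leftrightarrow q2) \land q2)  //  F q1, T ((q4 \leftrightarrow q2) \land q2).
              branch 1.1.1.1 (add T q1, F ((q4 \leftrightarrow q2) \land q2)):
                F ((q4 \leftrightarrow q2) \land q2): β-rule — branch into F (q4 \leftrightarrow q2)  //  F q2.
                  branch 1.1.1.1.1 (add F (q4 \leftrightarrow q2)):
                    F (q4 \leftrightarrow q2): β-rule — branch into T q4, F q2  //  F q4, T q2.
                      branch 1.1.1.1.1.1 (add T q4, F q2):
                        ○ open, literals {q1=T, q2=F, q4=T}.
                      branch 1.1.1.1.1.2 (add F q4, T q2):
                        ○ open, literals {q1=T, q2=T, q4=F}.
                  branch 1.1.1.1.2 (add F q2):
                    ○ open, literals {q1=T, q2=F}.
              branch 1.1.1.2 (add F q1, T ((q4 \leftrightarrow q2) \land q2)):
                T ((q4 \leftrightarrow q2) \land q2): α-rule — add T (q4 \leftrightarrow q2), T q2.
                T (q4 \leftrightarrow q2): β-rule — branch into T q4, T q2  //  F q4, F q2.
                  branch 1.1.1.2.1 (add T q4, T q2):
                    ○ open, literals {q1=F, q2=T, q4=T}.
                  branch 1.1.1.2.2 (add F q4, F q2):
                    × closes — contains both q2 and \lnot q2.
          branch 1.1.2 (add F ((\lnot q3 \land q1) \leftrightarrow \lnot q4)):
            F ((\lnot q3 \land q1) \leftrightarrow \lnot q4): β-rule — branch into T (\lnot q3 \land q1), F \lnot q4  //  F (\lnot q3 \land q1), T \lnot q4.
              branch 1.1.2.1 (add T (\lnot q3 \land q1), F \lnot q4):
                T (\lnot q3 \land q1): α-rule — add T \lnot q3, T q1.
                ○ open, literals {q1=T, q3=F, q4=T}.
              branch 1.1.2.2 (add F (\lnot q3 \land q1), T \lnot q4):
                F (\lnot q3 \land q1): β-rule — branch into F \lnot q3  //  F q1.
                  branch 1.1.2.2.1 (add F \lnot q3):
                    ○ open, literals {q3=T, q4=F}.
                  branch 1.1.2.2.2 (add F q1):
                    ○ open, literals {q1=F, q4=F}.
      branch 1.2 (add F (q6 \land q4)):
        F (q6 \land q4): β-rule — branch into F q6  //  F q4.
          branch 1.2.1 (add F q6):
            ○ open, literals {q6=F}.
          branch 1.2.2 (add F q4):
            ○ open, literals {q4=F}.
  branch 2 (add T (\lnot q5 \lor \lnot q5)):
    T (\lnot q5 \lor \lnot q5): β-rule — branch into T \lnot q5  //  T \lnot q5.
      branch 2.1 (add T \lnot q5):
        ○ open, literals {q5=F}.
      branch 2.2 (add T \lnot q5):
        ○ open, literals {q5=F}.
1 branch closed, 11 open.
Each open branch fixes some atoms; the unmentioned ones are free. Counting distinct full assignments: branch {q1=T, q2=F, q4=T} (q6, q5, q3) contributes 8 new; branch {q1=T, q2=T, q4=F} (q6, q5, q3) contributes 8 new; branch {q1=T, q2=F} (q6, q4, q5, q3) contributes 8 new; branch {q1=F, q2=T, q4=T} (q6, q5, q3) contributes 8 new; branch {q1=T, q3=F, q4=T} (q6, q5, q2) contributes 4 new; branch {q3=T, q4=F} (q6, q5, q2, q1) contributes 8 new; branch {q1=F, q4=F} (q6, q5, q3, q2) contributes 8 new; branch {q6=F} (q4, q5, q3, q2, q1) contributes 6 new; branch {q4=F} (q6, q5, q3, q2, q1) contributes 0 new; branch {q5=F} (q6, q4, q3, q2, q1) contributes 3 new; branch {q5=F} (q6, q4, q3, q2, q1) contributes 0 new. Total: 61.

61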